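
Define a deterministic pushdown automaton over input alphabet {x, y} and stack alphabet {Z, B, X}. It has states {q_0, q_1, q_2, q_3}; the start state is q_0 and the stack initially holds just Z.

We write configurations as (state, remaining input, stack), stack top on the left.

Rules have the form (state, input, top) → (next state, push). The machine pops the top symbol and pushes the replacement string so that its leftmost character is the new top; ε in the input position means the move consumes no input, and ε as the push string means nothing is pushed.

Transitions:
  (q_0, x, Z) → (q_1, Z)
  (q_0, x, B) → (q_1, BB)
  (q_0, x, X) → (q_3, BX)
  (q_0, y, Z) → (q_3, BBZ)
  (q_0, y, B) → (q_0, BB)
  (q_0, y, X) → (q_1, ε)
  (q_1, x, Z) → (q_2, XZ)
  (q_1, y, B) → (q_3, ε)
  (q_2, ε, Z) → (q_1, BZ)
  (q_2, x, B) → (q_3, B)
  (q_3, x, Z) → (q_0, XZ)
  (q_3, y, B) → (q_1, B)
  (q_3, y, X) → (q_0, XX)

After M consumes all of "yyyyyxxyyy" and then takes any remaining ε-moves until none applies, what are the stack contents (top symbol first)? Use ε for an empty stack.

(q_0, yyyyyxxyyy, Z)
  read y, top Z: go to q_3, push BBZ → (q_3, yyyyxxyyy, BBZ)
  read y, top B: go to q_1, push B → (q_1, yyyxxyyy, BBZ)
  read y, top B: go to q_3, push ε → (q_3, yyxxyyy, BZ)
  read y, top B: go to q_1, push B → (q_1, yxxyyy, BZ)
  read y, top B: go to q_3, push ε → (q_3, xxyyy, Z)
  read x, top Z: go to q_0, push XZ → (q_0, xyyy, XZ)
  read x, top X: go to q_3, push BX → (q_3, yyy, BXZ)
  read y, top B: go to q_1, push B → (q_1, yy, BXZ)
  read y, top B: go to q_3, push ε → (q_3, y, XZ)
  read y, top X: go to q_0, push XX → (q_0, ε, XXZ)
All input consumed in state q_0 with stack XXZ.

XXZ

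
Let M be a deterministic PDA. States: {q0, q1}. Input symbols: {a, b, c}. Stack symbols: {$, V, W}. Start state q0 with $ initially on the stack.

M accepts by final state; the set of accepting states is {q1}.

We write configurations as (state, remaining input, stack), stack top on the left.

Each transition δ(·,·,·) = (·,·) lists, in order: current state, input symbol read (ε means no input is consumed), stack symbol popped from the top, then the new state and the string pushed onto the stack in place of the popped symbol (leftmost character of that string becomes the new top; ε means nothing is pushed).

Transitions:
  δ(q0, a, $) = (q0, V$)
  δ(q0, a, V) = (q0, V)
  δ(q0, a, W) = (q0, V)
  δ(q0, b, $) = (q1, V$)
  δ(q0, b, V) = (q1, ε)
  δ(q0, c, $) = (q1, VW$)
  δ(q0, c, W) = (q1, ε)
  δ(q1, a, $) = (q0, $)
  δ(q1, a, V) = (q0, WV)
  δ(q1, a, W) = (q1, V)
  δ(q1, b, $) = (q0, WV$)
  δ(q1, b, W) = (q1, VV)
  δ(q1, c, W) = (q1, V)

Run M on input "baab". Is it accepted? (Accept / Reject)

Accept

(q0, baab, $)
  read b, top $: go to q1, push V$ → (q1, aab, V$)
  read a, top V: go to q0, push WV → (q0, ab, WV$)
  read a, top W: go to q0, push V → (q0, b, VV$)
  read b, top V: go to q1, push ε → (q1, ε, V$)
All input consumed; state q1 ∈ F.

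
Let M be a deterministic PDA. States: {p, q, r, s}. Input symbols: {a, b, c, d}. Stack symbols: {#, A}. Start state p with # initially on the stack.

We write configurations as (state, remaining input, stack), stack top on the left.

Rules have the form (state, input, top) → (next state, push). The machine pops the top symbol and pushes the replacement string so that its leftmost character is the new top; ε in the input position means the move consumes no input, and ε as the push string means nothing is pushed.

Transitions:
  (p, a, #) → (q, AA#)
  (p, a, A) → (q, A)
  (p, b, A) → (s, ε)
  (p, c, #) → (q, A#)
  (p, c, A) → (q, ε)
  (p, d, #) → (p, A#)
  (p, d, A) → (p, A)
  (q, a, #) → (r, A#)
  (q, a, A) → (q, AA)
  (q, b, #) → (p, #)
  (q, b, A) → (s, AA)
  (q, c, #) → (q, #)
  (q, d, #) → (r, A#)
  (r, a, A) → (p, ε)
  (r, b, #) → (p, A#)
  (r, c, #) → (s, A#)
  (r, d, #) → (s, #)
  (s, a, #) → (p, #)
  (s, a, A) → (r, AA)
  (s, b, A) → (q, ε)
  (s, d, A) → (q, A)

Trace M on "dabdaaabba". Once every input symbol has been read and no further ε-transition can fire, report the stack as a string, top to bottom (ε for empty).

AAAAAA#

(p, dabdaaabba, #)
  read d, top #: go to p, push A# → (p, abdaaabba, A#)
  read a, top A: go to q, push A → (q, bdaaabba, A#)
  read b, top A: go to s, push AA → (s, daaabba, AA#)
  read d, top A: go to q, push A → (q, aaabba, AA#)
  read a, top A: go to q, push AA → (q, aabba, AAA#)
  read a, top A: go to q, push AA → (q, abba, AAAA#)
  read a, top A: go to q, push AA → (q, bba, AAAAA#)
  read b, top A: go to s, push AA → (s, ba, AAAAAA#)
  read b, top A: go to q, push ε → (q, a, AAAAA#)
  read a, top A: go to q, push AA → (q, ε, AAAAAA#)
All input consumed in state q with stack AAAAAA#.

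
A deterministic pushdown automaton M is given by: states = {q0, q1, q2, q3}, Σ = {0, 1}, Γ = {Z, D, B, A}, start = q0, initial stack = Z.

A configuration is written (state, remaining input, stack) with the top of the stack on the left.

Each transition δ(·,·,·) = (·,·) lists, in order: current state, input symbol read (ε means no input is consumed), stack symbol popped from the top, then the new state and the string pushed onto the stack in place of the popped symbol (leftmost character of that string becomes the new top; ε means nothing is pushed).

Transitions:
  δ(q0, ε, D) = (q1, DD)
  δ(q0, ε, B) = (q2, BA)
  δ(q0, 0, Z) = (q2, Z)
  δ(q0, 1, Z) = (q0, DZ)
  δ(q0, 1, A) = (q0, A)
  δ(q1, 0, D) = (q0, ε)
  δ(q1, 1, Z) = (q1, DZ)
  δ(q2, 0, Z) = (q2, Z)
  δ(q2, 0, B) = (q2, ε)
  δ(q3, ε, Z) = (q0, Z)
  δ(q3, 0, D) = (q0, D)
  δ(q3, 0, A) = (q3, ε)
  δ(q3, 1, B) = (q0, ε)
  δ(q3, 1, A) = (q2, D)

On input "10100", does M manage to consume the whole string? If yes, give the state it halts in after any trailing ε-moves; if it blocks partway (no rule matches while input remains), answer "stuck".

(q0, 10100, Z)
  read 1, top Z: go to q0, push DZ → (q0, 0100, DZ)
  ε-move, top D: go to q1, push DD → (q1, 0100, DDZ)
  read 0, top D: go to q0, push ε → (q0, 100, DZ)
  ε-move, top D: go to q1, push DD → (q1, 100, DDZ)
No transition for (q1, 1, top D); M blocks with input 100 remaining.

stuck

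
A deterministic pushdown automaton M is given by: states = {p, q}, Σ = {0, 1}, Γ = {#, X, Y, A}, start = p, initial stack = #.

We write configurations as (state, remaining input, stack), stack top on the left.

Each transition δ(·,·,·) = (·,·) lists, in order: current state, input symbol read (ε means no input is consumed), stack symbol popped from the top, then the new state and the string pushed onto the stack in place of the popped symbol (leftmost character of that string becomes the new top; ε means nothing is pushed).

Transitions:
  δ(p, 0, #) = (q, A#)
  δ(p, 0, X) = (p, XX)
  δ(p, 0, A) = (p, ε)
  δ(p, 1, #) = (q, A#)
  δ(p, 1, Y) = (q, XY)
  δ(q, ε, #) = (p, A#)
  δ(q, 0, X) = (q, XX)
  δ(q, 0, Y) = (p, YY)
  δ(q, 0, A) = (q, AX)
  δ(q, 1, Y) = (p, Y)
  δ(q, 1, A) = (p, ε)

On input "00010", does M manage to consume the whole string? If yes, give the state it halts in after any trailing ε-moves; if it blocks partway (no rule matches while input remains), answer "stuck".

p

(p, 00010, #) ⊢ (q, 0010, A#) ⊢ (q, 010, AX#) ⊢ (q, 10, AXX#) ⊢ (p, 0, XX#) ⊢ (p, ε, XXX#)
All input consumed; M is in state p.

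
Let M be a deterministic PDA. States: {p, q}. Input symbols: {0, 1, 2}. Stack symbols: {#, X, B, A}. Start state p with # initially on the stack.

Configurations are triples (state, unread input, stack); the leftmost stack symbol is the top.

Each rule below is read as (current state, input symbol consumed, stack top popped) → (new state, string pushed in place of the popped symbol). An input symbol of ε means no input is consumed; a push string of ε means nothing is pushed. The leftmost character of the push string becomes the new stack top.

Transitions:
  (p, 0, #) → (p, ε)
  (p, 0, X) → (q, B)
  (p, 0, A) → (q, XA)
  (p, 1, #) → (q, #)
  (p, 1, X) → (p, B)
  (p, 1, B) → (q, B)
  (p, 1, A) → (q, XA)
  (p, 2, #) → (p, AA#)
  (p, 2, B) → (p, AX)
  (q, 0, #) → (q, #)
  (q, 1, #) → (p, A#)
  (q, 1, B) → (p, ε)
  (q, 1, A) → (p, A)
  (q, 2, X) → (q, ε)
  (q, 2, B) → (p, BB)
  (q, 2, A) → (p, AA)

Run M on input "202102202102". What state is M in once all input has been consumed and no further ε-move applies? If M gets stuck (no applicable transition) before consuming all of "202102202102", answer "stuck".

(p, 202102202102, #)
  read 2, top #: go to p, push AA# → (p, 02102202102, AA#)
  read 0, top A: go to q, push XA → (q, 2102202102, XAA#)
  read 2, top X: go to q, push ε → (q, 102202102, AA#)
  read 1, top A: go to p, push A → (p, 02202102, AA#)
  read 0, top A: go to q, push XA → (q, 2202102, XAA#)
  read 2, top X: go to q, push ε → (q, 202102, AA#)
  read 2, top A: go to p, push AA → (p, 02102, AAA#)
  read 0, top A: go to q, push XA → (q, 2102, XAAA#)
  read 2, top X: go to q, push ε → (q, 102, AAA#)
  read 1, top A: go to p, push A → (p, 02, AAA#)
  read 0, top A: go to q, push XA → (q, 2, XAAA#)
  read 2, top X: go to q, push ε → (q, ε, AAA#)
All input consumed; M is in state q.

q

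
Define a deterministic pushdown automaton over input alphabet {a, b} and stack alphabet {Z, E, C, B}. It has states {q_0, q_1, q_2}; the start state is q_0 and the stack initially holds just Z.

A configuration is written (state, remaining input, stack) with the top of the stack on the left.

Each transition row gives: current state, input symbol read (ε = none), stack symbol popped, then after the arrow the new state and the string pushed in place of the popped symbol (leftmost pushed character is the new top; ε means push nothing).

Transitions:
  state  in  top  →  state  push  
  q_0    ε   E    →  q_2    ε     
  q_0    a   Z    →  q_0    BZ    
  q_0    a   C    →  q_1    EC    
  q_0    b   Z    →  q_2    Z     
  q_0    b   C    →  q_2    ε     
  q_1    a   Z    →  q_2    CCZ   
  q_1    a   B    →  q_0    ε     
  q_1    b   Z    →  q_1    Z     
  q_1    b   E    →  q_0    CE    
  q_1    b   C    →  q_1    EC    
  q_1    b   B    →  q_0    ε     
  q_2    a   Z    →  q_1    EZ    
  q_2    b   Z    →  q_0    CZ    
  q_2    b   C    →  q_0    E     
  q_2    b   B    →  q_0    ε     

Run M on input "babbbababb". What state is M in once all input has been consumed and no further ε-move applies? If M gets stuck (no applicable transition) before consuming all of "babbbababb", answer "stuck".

stuck

(q_0, babbbababb, Z)
  read b, top Z: go to q_2, push Z → (q_2, abbbababb, Z)
  read a, top Z: go to q_1, push EZ → (q_1, bbbababb, EZ)
  read b, top E: go to q_0, push CE → (q_0, bbababb, CEZ)
  read b, top C: go to q_2, push ε → (q_2, bababb, EZ)
No transition for (q_2, b, top E); M blocks with input bababb remaining.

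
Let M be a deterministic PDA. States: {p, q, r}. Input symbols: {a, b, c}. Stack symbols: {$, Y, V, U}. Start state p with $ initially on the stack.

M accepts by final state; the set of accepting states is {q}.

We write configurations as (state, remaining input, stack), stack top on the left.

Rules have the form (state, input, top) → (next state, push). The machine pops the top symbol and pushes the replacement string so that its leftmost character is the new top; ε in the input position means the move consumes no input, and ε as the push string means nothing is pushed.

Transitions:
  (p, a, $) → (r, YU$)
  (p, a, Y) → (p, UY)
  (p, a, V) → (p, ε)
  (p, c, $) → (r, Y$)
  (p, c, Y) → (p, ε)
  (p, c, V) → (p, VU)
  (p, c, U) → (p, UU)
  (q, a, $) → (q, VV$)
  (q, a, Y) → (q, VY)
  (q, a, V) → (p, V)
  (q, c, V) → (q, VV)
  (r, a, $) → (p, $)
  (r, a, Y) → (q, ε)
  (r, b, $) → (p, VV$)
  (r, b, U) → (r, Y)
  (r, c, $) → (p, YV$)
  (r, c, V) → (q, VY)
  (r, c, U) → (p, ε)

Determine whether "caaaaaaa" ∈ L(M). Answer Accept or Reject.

(p, caaaaaaa, $)
  read c, top $: go to r, push Y$ → (r, aaaaaaa, Y$)
  read a, top Y: go to q, push ε → (q, aaaaaa, $)
  read a, top $: go to q, push VV$ → (q, aaaaa, VV$)
  read a, top V: go to p, push V → (p, aaaa, VV$)
  read a, top V: go to p, push ε → (p, aaa, V$)
  read a, top V: go to p, push ε → (p, aa, $)
  read a, top $: go to r, push YU$ → (r, a, YU$)
  read a, top Y: go to q, push ε → (q, ε, U$)
All input consumed; state q ∈ F.

Accept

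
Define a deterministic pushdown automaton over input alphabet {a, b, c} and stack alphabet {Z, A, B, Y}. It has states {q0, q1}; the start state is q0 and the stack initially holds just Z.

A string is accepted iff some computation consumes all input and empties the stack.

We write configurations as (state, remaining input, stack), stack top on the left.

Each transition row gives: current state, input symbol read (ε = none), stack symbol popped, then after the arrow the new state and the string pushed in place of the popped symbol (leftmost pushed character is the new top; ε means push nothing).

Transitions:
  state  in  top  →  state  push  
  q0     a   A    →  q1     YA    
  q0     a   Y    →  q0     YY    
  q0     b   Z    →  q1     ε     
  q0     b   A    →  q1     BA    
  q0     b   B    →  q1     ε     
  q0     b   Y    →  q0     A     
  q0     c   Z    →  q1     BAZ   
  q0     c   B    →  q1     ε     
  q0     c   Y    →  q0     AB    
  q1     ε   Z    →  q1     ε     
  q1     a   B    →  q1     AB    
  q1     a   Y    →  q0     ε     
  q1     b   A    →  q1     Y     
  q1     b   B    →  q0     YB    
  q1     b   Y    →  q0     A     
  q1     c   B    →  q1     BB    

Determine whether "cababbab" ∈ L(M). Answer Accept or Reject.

Accept

(q0, cababbab, Z) ⊢ (q1, ababbab, BAZ) ⊢ (q1, babbab, ABAZ) ⊢ (q1, abbab, YBAZ) ⊢ (q0, bbab, BAZ) ⊢ (q1, bab, AZ) ⊢ (q1, ab, YZ) ⊢ (q0, b, Z) ⊢ (q1, ε, ε)
All input consumed and the stack is empty.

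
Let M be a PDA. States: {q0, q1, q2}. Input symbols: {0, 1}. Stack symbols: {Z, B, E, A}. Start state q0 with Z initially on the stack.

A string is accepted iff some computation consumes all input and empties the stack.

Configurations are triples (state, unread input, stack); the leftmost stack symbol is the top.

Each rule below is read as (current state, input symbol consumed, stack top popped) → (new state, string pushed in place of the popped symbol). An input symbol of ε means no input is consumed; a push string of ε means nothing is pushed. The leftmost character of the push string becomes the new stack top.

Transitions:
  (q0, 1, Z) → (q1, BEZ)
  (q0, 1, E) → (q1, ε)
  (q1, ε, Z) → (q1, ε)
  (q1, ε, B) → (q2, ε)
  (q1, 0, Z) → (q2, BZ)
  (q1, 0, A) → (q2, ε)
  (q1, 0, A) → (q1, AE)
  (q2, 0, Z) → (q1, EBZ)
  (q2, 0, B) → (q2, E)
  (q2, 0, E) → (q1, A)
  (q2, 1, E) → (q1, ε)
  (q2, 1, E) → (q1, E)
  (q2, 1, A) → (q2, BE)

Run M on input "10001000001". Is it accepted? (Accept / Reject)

One accepting computation: (q0, 10001000001, Z) ⊢ (q1, 0001000001, BEZ) ⊢ (q2, 0001000001, EZ) ⊢ (q1, 001000001, AZ) ⊢ (q1, 01000001, AEZ) ⊢ (q2, 1000001, EZ) ⊢ (q1, 000001, Z) ⊢ (q2, 00001, BZ) ⊢ (q2, 0001, EZ) ⊢ (q1, 001, AZ) ⊢ (q1, 01, AEZ) ⊢ (q2, 1, EZ) ⊢ (q1, ε, Z) ⊢ (q1, ε, ε)
All input consumed and the stack is empty.

Accept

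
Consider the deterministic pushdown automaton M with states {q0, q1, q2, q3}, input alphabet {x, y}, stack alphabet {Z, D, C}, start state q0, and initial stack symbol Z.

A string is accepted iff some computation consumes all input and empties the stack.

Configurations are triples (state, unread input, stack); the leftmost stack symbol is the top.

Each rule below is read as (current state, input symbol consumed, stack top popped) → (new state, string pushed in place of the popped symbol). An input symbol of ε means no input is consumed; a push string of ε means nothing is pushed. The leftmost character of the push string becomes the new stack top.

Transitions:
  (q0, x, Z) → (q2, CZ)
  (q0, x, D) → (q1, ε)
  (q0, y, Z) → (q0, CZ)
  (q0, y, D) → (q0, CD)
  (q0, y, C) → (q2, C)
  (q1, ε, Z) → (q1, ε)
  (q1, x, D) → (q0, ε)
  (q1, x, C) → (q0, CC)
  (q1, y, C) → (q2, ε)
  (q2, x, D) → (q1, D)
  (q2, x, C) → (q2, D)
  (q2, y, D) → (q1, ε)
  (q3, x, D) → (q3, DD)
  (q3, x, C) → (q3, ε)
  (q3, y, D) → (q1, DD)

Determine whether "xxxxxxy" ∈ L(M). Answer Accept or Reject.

Accept

(q0, xxxxxxy, Z)
  read x, top Z: go to q2, push CZ → (q2, xxxxxy, CZ)
  read x, top C: go to q2, push D → (q2, xxxxy, DZ)
  read x, top D: go to q1, push D → (q1, xxxy, DZ)
  read x, top D: go to q0, push ε → (q0, xxy, Z)
  read x, top Z: go to q2, push CZ → (q2, xy, CZ)
  read x, top C: go to q2, push D → (q2, y, DZ)
  read y, top D: go to q1, push ε → (q1, ε, Z)
  ε-move, top Z: go to q1, push ε → (q1, ε, ε)
All input consumed and the stack is empty.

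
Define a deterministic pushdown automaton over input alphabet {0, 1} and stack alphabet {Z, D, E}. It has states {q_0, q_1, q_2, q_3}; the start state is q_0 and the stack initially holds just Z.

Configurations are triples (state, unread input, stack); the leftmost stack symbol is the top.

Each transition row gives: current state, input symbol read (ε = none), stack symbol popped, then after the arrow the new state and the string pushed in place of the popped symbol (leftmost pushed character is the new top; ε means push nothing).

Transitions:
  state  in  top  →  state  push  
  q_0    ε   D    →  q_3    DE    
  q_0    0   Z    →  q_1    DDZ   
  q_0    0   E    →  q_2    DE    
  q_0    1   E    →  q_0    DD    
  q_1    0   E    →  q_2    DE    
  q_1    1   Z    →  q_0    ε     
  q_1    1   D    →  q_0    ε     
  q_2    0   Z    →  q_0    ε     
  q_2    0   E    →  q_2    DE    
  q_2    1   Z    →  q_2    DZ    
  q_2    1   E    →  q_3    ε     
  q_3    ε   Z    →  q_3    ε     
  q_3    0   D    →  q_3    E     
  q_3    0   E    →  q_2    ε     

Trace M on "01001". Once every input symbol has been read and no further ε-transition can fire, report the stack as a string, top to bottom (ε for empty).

(q_0, 01001, Z)
  read 0, top Z: go to q_1, push DDZ → (q_1, 1001, DDZ)
  read 1, top D: go to q_0, push ε → (q_0, 001, DZ)
  ε-move, top D: go to q_3, push DE → (q_3, 001, DEZ)
  read 0, top D: go to q_3, push E → (q_3, 01, EEZ)
  read 0, top E: go to q_2, push ε → (q_2, 1, EZ)
  read 1, top E: go to q_3, push ε → (q_3, ε, Z)
  ε-move, top Z: go to q_3, push ε → (q_3, ε, ε)
All input consumed in state q_3 with stack ε.

ε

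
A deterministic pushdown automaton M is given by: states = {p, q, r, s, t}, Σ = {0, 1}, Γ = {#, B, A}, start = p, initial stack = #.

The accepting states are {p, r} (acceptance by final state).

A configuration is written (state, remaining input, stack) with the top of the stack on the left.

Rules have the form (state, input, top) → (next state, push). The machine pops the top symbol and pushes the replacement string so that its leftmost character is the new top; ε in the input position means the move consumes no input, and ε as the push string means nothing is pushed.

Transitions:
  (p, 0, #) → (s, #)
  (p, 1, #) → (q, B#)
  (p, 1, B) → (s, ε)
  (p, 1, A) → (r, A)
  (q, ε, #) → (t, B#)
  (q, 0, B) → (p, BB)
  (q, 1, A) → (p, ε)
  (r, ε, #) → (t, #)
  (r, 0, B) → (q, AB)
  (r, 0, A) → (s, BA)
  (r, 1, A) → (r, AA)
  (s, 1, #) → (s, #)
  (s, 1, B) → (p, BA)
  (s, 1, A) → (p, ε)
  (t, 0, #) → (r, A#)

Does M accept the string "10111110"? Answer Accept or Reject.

(p, 10111110, #)
  read 1, top #: go to q, push B# → (q, 0111110, B#)
  read 0, top B: go to p, push BB → (p, 111110, BB#)
  read 1, top B: go to s, push ε → (s, 11110, B#)
  read 1, top B: go to p, push BA → (p, 1110, BA#)
  read 1, top B: go to s, push ε → (s, 110, A#)
  read 1, top A: go to p, push ε → (p, 10, #)
  read 1, top #: go to q, push B# → (q, 0, B#)
  read 0, top B: go to p, push BB → (p, ε, BB#)
All input consumed; state p ∈ F.

Accept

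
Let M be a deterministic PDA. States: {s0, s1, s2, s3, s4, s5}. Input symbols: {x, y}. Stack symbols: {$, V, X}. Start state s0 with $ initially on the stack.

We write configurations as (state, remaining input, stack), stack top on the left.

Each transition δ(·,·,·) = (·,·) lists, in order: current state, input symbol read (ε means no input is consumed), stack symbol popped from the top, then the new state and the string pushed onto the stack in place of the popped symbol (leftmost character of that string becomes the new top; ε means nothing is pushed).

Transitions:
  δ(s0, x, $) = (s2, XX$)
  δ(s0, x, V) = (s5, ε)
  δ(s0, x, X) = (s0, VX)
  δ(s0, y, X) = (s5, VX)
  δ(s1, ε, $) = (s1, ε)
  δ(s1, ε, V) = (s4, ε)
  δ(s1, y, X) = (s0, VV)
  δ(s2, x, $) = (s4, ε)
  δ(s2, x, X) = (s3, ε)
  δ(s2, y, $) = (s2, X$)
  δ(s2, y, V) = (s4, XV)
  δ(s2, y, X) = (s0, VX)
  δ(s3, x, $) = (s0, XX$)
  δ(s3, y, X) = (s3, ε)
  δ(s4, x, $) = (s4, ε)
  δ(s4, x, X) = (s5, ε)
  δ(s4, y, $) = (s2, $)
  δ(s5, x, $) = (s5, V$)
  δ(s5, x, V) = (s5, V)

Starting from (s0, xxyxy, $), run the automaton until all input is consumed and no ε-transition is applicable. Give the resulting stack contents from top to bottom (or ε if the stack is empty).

(s0, xxyxy, $) ⊢ (s2, xyxy, XX$) ⊢ (s3, yxy, X$) ⊢ (s3, xy, $) ⊢ (s0, y, XX$) ⊢ (s5, ε, VXX$)
All input consumed in state s5 with stack VXX$.

VXX$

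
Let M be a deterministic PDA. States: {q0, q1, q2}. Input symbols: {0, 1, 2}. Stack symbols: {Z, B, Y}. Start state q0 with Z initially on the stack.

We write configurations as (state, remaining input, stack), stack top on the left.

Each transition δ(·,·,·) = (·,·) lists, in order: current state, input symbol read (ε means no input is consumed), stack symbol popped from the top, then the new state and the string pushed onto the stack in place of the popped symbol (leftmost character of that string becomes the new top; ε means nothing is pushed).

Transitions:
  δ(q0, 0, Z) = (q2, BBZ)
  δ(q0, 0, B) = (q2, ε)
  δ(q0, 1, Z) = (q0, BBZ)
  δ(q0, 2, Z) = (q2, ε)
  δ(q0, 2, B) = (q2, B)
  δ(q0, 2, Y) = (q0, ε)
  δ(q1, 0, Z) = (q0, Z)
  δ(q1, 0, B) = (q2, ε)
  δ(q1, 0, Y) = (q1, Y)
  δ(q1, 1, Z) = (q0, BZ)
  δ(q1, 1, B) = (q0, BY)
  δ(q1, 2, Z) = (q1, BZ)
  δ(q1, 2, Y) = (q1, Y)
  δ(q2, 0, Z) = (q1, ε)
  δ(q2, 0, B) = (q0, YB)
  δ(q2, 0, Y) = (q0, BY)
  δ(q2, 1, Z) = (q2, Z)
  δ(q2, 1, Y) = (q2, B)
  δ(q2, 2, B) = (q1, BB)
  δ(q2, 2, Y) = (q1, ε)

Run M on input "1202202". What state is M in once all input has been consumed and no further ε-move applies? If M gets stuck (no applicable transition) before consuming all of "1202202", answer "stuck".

(q0, 1202202, Z) ⊢ (q0, 202202, BBZ) ⊢ (q2, 02202, BBZ) ⊢ (q0, 2202, YBBZ) ⊢ (q0, 202, BBZ) ⊢ (q2, 02, BBZ) ⊢ (q0, 2, YBBZ) ⊢ (q0, ε, BBZ)
All input consumed; M is in state q0.

q0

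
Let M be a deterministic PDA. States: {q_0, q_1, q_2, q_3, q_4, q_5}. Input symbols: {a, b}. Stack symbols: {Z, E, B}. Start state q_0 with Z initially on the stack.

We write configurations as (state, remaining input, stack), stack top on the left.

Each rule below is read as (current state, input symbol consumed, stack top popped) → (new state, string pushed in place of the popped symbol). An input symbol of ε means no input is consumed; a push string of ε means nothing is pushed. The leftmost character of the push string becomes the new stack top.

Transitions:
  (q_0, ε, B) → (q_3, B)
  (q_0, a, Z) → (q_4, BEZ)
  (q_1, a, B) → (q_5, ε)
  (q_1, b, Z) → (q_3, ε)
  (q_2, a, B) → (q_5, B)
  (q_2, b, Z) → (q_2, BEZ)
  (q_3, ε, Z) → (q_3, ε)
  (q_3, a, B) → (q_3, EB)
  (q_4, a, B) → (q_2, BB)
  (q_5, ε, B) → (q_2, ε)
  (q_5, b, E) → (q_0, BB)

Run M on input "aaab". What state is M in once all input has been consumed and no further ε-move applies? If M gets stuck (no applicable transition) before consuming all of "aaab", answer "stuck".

stuck

(q_0, aaab, Z) ⊢ (q_4, aab, BEZ) ⊢ (q_2, ab, BBEZ) ⊢ (q_5, b, BBEZ) ⊢ (q_2, b, BEZ)
No transition for (q_2, b, top B); M blocks with input b remaining.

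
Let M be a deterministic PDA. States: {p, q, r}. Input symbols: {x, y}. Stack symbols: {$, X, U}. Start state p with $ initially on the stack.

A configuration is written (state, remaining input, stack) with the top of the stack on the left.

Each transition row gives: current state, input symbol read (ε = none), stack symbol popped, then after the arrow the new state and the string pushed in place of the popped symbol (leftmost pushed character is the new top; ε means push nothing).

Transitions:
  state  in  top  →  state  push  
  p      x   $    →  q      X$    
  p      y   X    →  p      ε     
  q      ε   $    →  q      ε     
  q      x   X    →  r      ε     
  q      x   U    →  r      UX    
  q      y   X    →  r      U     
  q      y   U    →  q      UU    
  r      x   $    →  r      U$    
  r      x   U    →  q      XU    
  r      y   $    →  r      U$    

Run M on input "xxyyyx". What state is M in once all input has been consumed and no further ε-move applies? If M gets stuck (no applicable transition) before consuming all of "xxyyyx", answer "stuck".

(p, xxyyyx, $) ⊢ (q, xyyyx, X$) ⊢ (r, yyyx, $) ⊢ (r, yyx, U$)
No transition for (r, y, top U); M blocks with input yyx remaining.

stuck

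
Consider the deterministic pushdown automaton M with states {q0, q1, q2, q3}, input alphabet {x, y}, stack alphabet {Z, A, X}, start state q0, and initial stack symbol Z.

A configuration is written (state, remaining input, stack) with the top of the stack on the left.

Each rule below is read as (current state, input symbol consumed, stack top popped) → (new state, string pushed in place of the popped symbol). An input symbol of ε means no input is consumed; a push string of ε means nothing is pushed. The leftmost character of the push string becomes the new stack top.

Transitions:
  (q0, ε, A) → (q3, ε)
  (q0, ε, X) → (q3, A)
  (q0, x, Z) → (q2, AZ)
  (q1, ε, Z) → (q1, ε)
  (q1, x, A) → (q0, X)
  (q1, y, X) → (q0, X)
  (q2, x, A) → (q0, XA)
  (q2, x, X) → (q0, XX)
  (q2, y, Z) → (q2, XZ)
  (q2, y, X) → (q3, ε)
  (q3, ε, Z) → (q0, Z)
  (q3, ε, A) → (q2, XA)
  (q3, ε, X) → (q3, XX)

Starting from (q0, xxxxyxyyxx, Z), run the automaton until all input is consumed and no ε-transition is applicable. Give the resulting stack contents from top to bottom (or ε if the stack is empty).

XAXAXAXAXAXAAZ

(q0, xxxxyxyyxx, Z)
  read x, top Z: go to q2, push AZ → (q2, xxxyxyyxx, AZ)
  read x, top A: go to q0, push XA → (q0, xxyxyyxx, XAZ)
  ε-move, top X: go to q3, push A → (q3, xxyxyyxx, AAZ)
  ε-move, top A: go to q2, push XA → (q2, xxyxyyxx, XAAZ)
  read x, top X: go to q0, push XX → (q0, xyxyyxx, XXAAZ)
  ε-move, top X: go to q3, push A → (q3, xyxyyxx, AXAAZ)
  ε-move, top A: go to q2, push XA → (q2, xyxyyxx, XAXAAZ)
  read x, top X: go to q0, push XX → (q0, yxyyxx, XXAXAAZ)
  ε-move, top X: go to q3, push A → (q3, yxyyxx, AXAXAAZ)
  ε-move, top A: go to q2, push XA → (q2, yxyyxx, XAXAXAAZ)
  read y, top X: go to q3, push ε → (q3, xyyxx, AXAXAAZ)
  ε-move, top A: go to q2, push XA → (q2, xyyxx, XAXAXAAZ)
  read x, top X: go to q0, push XX → (q0, yyxx, XXAXAXAAZ)
  ε-move, top X: go to q3, push A → (q3, yyxx, AXAXAXAAZ)
  ε-move, top A: go to q2, push XA → (q2, yyxx, XAXAXAXAAZ)
  read y, top X: go to q3, push ε → (q3, yxx, AXAXAXAAZ)
  ε-move, top A: go to q2, push XA → (q2, yxx, XAXAXAXAAZ)
  read y, top X: go to q3, push ε → (q3, xx, AXAXAXAAZ)
  ε-move, top A: go to q2, push XA → (q2, xx, XAXAXAXAAZ)
  read x, top X: go to q0, push XX → (q0, x, XXAXAXAXAAZ)
  ε-move, top X: go to q3, push A → (q3, x, AXAXAXAXAAZ)
  ε-move, top A: go to q2, push XA → (q2, x, XAXAXAXAXAAZ)
  read x, top X: go to q0, push XX → (q0, ε, XXAXAXAXAXAAZ)
  ε-move, top X: go to q3, push A → (q3, ε, AXAXAXAXAXAAZ)
  ε-move, top A: go to q2, push XA → (q2, ε, XAXAXAXAXAXAAZ)
All input consumed in state q2 with stack XAXAXAXAXAXAAZ.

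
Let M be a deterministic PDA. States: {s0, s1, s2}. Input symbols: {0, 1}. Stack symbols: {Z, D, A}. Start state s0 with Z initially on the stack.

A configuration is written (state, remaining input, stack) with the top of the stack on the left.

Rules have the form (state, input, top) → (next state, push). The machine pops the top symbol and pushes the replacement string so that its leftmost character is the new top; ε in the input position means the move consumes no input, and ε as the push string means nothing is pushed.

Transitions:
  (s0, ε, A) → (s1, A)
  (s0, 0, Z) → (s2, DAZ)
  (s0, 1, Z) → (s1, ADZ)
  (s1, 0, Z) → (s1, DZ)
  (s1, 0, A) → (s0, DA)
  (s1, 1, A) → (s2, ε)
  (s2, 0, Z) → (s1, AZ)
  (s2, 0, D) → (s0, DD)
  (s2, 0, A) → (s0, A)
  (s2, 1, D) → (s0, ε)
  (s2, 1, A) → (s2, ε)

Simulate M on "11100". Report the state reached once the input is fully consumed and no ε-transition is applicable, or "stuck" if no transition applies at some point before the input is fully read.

(s0, 11100, Z)
  read 1, top Z: go to s1, push ADZ → (s1, 1100, ADZ)
  read 1, top A: go to s2, push ε → (s2, 100, DZ)
  read 1, top D: go to s0, push ε → (s0, 00, Z)
  read 0, top Z: go to s2, push DAZ → (s2, 0, DAZ)
  read 0, top D: go to s0, push DD → (s0, ε, DDAZ)
All input consumed; M is in state s0.

s0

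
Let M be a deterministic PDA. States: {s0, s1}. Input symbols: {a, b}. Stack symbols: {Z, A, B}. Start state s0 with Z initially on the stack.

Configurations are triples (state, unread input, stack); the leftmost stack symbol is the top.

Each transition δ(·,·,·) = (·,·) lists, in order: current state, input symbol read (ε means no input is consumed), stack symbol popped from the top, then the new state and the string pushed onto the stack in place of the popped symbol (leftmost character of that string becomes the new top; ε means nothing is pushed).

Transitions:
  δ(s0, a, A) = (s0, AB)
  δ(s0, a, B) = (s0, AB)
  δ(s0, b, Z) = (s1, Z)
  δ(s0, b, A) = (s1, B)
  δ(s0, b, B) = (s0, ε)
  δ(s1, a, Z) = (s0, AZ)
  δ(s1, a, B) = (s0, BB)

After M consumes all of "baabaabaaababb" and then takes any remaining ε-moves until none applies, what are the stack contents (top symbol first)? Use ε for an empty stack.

(s0, baabaabaaababb, Z)
  read b, top Z: go to s1, push Z → (s1, aabaabaaababb, Z)
  read a, top Z: go to s0, push AZ → (s0, abaabaaababb, AZ)
  read a, top A: go to s0, push AB → (s0, baabaaababb, ABZ)
  read b, top A: go to s1, push B → (s1, aabaaababb, BBZ)
  read a, top B: go to s0, push BB → (s0, abaaababb, BBBZ)
  read a, top B: go to s0, push AB → (s0, baaababb, ABBBZ)
  read b, top A: go to s1, push B → (s1, aaababb, BBBBZ)
  read a, top B: go to s0, push BB → (s0, aababb, BBBBBZ)
  read a, top B: go to s0, push AB → (s0, ababb, ABBBBBZ)
  read a, top A: go to s0, push AB → (s0, babb, ABBBBBBZ)
  read b, top A: go to s1, push B → (s1, abb, BBBBBBBZ)
  read a, top B: go to s0, push BB → (s0, bb, BBBBBBBBZ)
  read b, top B: go to s0, push ε → (s0, b, BBBBBBBZ)
  read b, top B: go to s0, push ε → (s0, ε, BBBBBBZ)
All input consumed in state s0 with stack BBBBBBZ.

BBBBBBZ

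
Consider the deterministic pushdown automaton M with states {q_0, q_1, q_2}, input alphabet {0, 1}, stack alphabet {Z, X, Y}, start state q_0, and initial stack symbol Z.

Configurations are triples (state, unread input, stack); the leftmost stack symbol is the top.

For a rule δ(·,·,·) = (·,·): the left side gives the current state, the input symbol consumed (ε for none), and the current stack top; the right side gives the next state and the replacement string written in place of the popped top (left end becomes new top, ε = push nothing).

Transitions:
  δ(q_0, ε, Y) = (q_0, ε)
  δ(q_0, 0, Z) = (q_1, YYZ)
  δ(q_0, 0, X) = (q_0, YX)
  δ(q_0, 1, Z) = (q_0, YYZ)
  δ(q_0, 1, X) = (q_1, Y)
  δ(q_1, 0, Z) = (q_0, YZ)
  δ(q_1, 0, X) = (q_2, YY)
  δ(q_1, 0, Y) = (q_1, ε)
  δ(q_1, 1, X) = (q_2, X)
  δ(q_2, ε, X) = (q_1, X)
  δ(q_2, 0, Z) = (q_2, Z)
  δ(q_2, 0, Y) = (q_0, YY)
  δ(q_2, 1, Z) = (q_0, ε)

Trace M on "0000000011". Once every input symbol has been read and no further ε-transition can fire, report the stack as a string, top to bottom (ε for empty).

(q_0, 0000000011, Z) ⊢ (q_1, 000000011, YYZ) ⊢ (q_1, 00000011, YZ) ⊢ (q_1, 0000011, Z) ⊢ (q_0, 000011, YZ) ⊢ (q_0, 000011, Z) ⊢ (q_1, 00011, YYZ) ⊢ (q_1, 0011, YZ) ⊢ (q_1, 011, Z) ⊢ (q_0, 11, YZ) ⊢ (q_0, 11, Z) ⊢ (q_0, 1, YYZ) ⊢ (q_0, 1, YZ) ⊢ (q_0, 1, Z) ⊢ (q_0, ε, YYZ) ⊢ (q_0, ε, YZ) ⊢ (q_0, ε, Z)
All input consumed in state q_0 with stack Z.

Z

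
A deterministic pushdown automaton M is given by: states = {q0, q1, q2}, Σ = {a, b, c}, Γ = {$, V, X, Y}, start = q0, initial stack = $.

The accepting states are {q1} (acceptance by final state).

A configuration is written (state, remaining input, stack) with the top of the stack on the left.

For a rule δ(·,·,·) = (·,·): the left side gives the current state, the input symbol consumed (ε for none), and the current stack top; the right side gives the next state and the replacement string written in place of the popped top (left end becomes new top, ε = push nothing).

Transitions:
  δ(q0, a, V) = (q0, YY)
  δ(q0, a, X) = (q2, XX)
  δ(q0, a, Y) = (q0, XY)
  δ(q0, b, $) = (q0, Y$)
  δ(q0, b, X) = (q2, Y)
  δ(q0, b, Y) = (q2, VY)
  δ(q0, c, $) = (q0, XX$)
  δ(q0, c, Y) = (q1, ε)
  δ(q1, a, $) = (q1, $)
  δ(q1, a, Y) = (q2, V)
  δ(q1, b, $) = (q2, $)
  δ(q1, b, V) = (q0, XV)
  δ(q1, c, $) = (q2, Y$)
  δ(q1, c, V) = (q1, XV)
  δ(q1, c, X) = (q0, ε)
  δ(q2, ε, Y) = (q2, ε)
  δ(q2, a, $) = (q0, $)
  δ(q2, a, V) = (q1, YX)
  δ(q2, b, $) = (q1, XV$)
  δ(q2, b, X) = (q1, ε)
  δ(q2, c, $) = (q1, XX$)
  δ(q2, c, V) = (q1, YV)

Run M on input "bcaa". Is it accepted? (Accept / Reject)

(q0, bcaa, $)
  read b, top $: go to q0, push Y$ → (q0, caa, Y$)
  read c, top Y: go to q1, push ε → (q1, aa, $)
  read a, top $: go to q1, push $ → (q1, a, $)
  read a, top $: go to q1, push $ → (q1, ε, $)
All input consumed; state q1 ∈ F.

Accept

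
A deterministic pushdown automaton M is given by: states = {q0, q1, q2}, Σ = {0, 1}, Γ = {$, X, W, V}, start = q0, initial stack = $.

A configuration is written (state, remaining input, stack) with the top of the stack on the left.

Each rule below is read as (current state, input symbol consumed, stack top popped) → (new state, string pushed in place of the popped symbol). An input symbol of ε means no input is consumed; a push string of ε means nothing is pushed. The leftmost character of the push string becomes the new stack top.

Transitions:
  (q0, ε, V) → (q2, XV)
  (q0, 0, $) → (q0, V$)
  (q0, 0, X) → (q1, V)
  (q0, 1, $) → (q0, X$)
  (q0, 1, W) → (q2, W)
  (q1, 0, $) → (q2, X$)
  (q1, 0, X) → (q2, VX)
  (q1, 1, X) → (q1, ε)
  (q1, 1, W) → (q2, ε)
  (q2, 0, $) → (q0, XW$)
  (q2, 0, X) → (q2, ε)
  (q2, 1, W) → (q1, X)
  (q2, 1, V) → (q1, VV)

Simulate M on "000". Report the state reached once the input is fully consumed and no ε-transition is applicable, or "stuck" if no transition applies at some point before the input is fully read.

stuck

(q0, 000, $)
  read 0, top $: go to q0, push V$ → (q0, 00, V$)
  ε-move, top V: go to q2, push XV → (q2, 00, XV$)
  read 0, top X: go to q2, push ε → (q2, 0, V$)
No transition for (q2, 0, top V); M blocks with input 0 remaining.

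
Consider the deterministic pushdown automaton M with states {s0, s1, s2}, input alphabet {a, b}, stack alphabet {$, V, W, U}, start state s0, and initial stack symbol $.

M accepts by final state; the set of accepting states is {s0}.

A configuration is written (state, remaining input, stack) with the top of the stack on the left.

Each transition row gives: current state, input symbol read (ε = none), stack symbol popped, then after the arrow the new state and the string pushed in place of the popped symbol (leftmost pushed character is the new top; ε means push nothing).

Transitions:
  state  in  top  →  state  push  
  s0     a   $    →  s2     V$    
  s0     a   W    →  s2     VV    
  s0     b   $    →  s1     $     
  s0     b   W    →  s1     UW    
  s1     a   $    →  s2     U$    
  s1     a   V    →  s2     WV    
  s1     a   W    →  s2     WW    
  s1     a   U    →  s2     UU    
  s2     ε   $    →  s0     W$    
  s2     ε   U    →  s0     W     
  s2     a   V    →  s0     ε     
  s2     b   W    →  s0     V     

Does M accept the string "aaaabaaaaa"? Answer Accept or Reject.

(s0, aaaabaaaaa, $)
  read a, top $: go to s2, push V$ → (s2, aaabaaaaa, V$)
  read a, top V: go to s0, push ε → (s0, aabaaaaa, $)
  read a, top $: go to s2, push V$ → (s2, abaaaaa, V$)
  read a, top V: go to s0, push ε → (s0, baaaaa, $)
  read b, top $: go to s1, push $ → (s1, aaaaa, $)
  read a, top $: go to s2, push U$ → (s2, aaaa, U$)
  ε-move, top U: go to s0, push W → (s0, aaaa, W$)
  read a, top W: go to s2, push VV → (s2, aaa, VV$)
  read a, top V: go to s0, push ε → (s0, aa, V$)
No transition applies at (s0, aa, V$); input not fully consumed.

Reject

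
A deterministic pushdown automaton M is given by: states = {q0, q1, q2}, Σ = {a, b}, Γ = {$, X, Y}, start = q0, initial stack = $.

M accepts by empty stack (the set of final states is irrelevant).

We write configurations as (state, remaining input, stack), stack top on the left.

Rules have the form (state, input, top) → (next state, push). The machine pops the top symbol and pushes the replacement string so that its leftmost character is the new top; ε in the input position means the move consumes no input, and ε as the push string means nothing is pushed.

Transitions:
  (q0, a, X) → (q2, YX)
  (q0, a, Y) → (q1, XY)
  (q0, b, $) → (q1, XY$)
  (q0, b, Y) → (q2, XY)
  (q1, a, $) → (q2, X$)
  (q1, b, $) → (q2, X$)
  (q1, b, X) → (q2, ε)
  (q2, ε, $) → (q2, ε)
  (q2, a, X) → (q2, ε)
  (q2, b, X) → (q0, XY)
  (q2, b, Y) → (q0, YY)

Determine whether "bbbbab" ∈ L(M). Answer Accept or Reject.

(q0, bbbbab, $)
  read b, top $: go to q1, push XY$ → (q1, bbbab, XY$)
  read b, top X: go to q2, push ε → (q2, bbab, Y$)
  read b, top Y: go to q0, push YY → (q0, bab, YY$)
  read b, top Y: go to q2, push XY → (q2, ab, XYY$)
  read a, top X: go to q2, push ε → (q2, b, YY$)
  read b, top Y: go to q0, push YY → (q0, ε, YYY$)
All input consumed; stack is YYY$, not empty, and no further ε-move applies.

Reject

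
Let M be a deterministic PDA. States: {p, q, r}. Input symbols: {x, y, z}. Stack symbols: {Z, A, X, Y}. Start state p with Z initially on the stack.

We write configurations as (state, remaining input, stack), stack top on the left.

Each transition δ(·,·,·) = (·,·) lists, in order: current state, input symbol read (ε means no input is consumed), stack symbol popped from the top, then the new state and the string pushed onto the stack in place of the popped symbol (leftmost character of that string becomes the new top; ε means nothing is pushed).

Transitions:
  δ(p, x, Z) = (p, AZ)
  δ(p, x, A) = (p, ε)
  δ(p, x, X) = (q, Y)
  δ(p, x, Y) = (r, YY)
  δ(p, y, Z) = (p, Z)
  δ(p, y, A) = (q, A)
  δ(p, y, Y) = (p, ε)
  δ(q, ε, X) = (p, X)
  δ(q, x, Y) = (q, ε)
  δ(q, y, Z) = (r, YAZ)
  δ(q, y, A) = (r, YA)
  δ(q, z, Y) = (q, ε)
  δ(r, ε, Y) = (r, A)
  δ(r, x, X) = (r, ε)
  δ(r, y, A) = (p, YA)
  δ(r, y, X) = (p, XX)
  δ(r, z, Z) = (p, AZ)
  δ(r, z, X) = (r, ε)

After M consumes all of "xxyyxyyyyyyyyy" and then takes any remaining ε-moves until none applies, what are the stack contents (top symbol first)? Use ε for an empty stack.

AAAZ

(p, xxyyxyyyyyyyyy, Z) ⊢ (p, xyyxyyyyyyyyy, AZ) ⊢ (p, yyxyyyyyyyyy, Z) ⊢ (p, yxyyyyyyyyy, Z) ⊢ (p, xyyyyyyyyy, Z) ⊢ (p, yyyyyyyyy, AZ) ⊢ (q, yyyyyyyy, AZ) ⊢ (r, yyyyyyy, YAZ) ⊢ (r, yyyyyyy, AAZ) ⊢ (p, yyyyyy, YAAZ) ⊢ (p, yyyyy, AAZ) ⊢ (q, yyyy, AAZ) ⊢ (r, yyy, YAAZ) ⊢ (r, yyy, AAAZ) ⊢ (p, yy, YAAAZ) ⊢ (p, y, AAAZ) ⊢ (q, ε, AAAZ)
All input consumed in state q with stack AAAZ.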